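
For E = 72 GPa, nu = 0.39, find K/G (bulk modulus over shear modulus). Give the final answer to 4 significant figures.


G = E / (2*(1+nu))
G = 72 / (2*(1+0.39)) = 25.8993 GPa
K = E / (3*(1-2*nu))
K = 72 / (3*(1-2*0.39)) = 109.091 GPa
K/G = 109.091 / 25.8993 = 4.212


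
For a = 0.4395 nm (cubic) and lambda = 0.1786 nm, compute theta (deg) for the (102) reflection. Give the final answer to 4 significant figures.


d = a / sqrt(h^2+k^2+l^2)
d = 0.4395 / sqrt(5) = 0.19655 nm
lambda = 2*d*sin(theta)  =>  sin(theta) = lambda / (2*d)
sin(theta) = 0.1786 / (2 * 0.19655) = 0.454336
theta = 27.02 deg


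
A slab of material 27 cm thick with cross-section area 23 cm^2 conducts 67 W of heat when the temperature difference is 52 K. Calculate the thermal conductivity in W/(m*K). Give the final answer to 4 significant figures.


k = Q*L / (A*dT)
L = 0.27 m, A = 2.3e-03 m^2
k = 67 * 0.27 / (2.3e-03 * 52)
k = 151.3 W/(m*K)


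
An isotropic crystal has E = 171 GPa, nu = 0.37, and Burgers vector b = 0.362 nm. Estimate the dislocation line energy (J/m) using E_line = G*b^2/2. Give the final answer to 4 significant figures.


Step 1: G = E / (2*(1+nu))
G = 171 / (2*(1+0.37)) = 62.4088 GPa = 6.24088e+10 Pa
Step 2: E_line = G*b^2/2
b = 0.362 nm = 3.62e-10 m
E_line = 0.5 * 6.24088e+10 * (3.62e-10)^2 = 4.089e-09 J/m


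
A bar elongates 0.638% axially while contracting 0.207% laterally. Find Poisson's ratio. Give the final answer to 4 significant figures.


nu = -epsilon_lat / epsilon_axial
Lateral strain is contraction (negative), so using magnitudes:
nu = 0.207 / 0.638
nu = 0.3245


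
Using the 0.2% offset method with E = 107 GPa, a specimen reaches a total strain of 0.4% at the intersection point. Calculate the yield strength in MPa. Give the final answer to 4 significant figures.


Offset strain = 0.002
Elastic strain at yield = total_strain - offset = 4e-03 - 0.002 = 2e-03
sigma_y = E * elastic_strain = 107000 * 2e-03
sigma_y = 214 MPa


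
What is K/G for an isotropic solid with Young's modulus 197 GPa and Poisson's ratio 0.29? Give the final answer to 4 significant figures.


G = E / (2*(1+nu))
G = 197 / (2*(1+0.29)) = 76.3566 GPa
K = E / (3*(1-2*nu))
K = 197 / (3*(1-2*0.29)) = 156.349 GPa
K/G = 156.349 / 76.3566 = 2.048


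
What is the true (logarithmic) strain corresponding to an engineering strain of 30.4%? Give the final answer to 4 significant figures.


epsilon_true = ln(1 + epsilon_eng)
epsilon_true = ln(1 + 0.304)
epsilon_true = 0.2654


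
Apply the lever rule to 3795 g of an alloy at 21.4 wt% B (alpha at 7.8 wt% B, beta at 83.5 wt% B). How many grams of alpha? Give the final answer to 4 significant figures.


f_alpha = (C_beta - C0) / (C_beta - C_alpha)
f_alpha = (83.5 - 21.4) / (83.5 - 7.8) = 0.820343
m_alpha = f_alpha * m_total = 0.820343 * 3795 = 3113 g


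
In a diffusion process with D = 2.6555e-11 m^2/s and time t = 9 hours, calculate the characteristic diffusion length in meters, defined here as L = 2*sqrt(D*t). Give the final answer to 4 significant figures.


t = 9 hr = 32400 s
Diffusion length = 2*sqrt(D*t)
= 2*sqrt(2.6555e-11 * 32400)
= 1.855e-03 m


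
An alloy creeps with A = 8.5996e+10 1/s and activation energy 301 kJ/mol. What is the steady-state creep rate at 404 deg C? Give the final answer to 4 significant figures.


rate = A * exp(-Q / (R*T))
T = 404 + 273.15 = 677.15 K
rate = 8.5996e+10 * exp(-301e3 / (8.314 * 677.15))
rate = 5.186e-13 1/s


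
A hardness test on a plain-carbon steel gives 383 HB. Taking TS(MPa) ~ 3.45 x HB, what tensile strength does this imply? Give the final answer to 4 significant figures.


TS (MPa) = 3.45 * HB
TS = 3.45 * 383
TS = 1321 MPa


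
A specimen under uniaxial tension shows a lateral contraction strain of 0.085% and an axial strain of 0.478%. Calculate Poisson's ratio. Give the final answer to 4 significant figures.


nu = -epsilon_lat / epsilon_axial
Lateral strain is contraction (negative), so using magnitudes:
nu = 0.085 / 0.478
nu = 0.1778


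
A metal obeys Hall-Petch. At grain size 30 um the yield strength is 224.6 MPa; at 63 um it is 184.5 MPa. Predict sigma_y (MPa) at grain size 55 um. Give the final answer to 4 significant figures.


sigma_y = sigma0 + k / sqrt(d)
1/sqrt(d1) = 1/sqrt(3e-05) = 182.574;  1/sqrt(d2) = 125.988
k = (sigma1 - sigma2) / (1/sqrt(d1) - 1/sqrt(d2)) = (224.6 - 184.5) / (182.574 - 125.988) = 0.708655 MPa*m^0.5
sigma0 = sigma1 - k/sqrt(d1) = 224.6 - 0.708655*182.574 = 95.2178 MPa
sigma_y(d3) = 95.2178 + 0.708655 / sqrt(5.5e-05) = 190.8 MPa


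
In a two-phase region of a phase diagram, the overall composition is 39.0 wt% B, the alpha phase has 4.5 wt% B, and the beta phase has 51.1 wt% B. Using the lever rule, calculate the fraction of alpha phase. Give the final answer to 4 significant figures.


f_alpha = (C_beta - C0) / (C_beta - C_alpha)
f_alpha = (51.1 - 39.0) / (51.1 - 4.5)
f_alpha = 0.2597


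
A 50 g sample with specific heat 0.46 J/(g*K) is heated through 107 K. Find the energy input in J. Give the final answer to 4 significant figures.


Q = m * cp * dT
Q = 50 * 0.46 * 107
Q = 2461 J


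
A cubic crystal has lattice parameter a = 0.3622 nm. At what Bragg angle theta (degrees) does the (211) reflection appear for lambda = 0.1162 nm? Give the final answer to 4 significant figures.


d = a / sqrt(h^2+k^2+l^2)
d = 0.3622 / sqrt(6) = 0.147868 nm
lambda = 2*d*sin(theta)  =>  sin(theta) = lambda / (2*d)
sin(theta) = 0.1162 / (2 * 0.147868) = 0.392919
theta = 23.14 deg


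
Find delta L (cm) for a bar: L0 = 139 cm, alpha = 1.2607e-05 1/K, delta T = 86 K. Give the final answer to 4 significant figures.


dL = L0 * alpha * dT
dL = 139 * 1.2607e-05 * 86
dL = 0.1507 cm


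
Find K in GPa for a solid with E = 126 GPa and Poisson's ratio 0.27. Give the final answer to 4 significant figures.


K = E / (3*(1-2*nu))
K = 126 / (3*(1-2*0.27))
K = 91.3 GPa


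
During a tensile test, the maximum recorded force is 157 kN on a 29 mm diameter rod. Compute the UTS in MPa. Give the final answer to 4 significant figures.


A0 = pi*(d/2)^2 = pi*(29/2)^2 = 660.52 mm^2
UTS = F_max / A0 = 157*1000 / 660.52
UTS = 237.7 MPa


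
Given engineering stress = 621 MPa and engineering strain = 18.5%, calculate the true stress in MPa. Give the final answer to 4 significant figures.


sigma_true = sigma_eng * (1 + epsilon_eng)
sigma_true = 621 * (1 + 0.185)
sigma_true = 735.9 MPa


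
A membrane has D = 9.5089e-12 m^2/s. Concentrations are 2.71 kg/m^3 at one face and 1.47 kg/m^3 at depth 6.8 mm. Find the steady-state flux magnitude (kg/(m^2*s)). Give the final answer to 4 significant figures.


J = -D * (dC/dx) = D * (C1 - C2) / dx
J = 9.5089e-12 * (2.71 - 1.47) / 6.8e-03
J = 1.734e-09 kg/(m^2*s)


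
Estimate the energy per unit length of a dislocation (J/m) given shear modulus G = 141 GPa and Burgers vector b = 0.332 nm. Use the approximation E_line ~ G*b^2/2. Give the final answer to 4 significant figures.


E = G*b^2/2
b = 0.332 nm = 3.32e-10 m
G = 141 GPa = 1.41e+11 Pa
E = 0.5 * 1.41e+11 * (3.32e-10)^2
E = 7.771e-09 J/m


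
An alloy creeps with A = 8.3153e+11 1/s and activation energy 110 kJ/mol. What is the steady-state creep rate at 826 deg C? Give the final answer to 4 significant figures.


rate = A * exp(-Q / (R*T))
T = 826 + 273.15 = 1099.15 K
rate = 8.3153e+11 * exp(-110e3 / (8.314 * 1099.15))
rate = 4.922e+06 1/s


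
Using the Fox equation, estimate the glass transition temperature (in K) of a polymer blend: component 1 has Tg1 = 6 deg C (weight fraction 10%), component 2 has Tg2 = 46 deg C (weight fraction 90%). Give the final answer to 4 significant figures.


1/Tg = w1/Tg1 + w2/Tg2 (in Kelvin)
Tg1 = 279.15 K, Tg2 = 319.15 K
1/Tg = 0.1/279.15 + 0.9/319.15
Tg = 314.6 K


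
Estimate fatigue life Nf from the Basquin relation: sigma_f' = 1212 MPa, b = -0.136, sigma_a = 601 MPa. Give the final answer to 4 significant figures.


sigma_a = sigma_f' * (2*Nf)^b
2*Nf = (sigma_a / sigma_f')^(1/b)
2*Nf = (601 / 1212)^(1/-0.136)
2*Nf = 173.745
Nf = 86.87 cycles


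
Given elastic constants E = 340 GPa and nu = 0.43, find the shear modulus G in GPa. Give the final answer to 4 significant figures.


G = E / (2*(1+nu))
G = 340 / (2*(1+0.43))
G = 118.9 GPa


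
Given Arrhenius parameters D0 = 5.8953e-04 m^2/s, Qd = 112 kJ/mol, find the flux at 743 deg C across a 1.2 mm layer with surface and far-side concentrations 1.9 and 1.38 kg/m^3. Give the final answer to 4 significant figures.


Step 1: D = D0 * exp(-Qd/(R*T))
T = 743 + 273.15 = 1016.15 K
D = 5.8953e-04 * exp(-112e3 / (8.314 * 1016.15)) = 1.03038e-09 m^2/s
Step 2: J = D * (C1 - C2) / dx
J = 1.03038e-09 * (1.9 - 1.38) / 1.2e-03
J = 4.465e-07 kg/(m^2*s)


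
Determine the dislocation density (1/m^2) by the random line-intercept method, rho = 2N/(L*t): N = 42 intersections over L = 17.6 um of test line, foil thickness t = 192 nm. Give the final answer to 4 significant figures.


rho = 2N / (L * t)
L = 17.6 um = 1.76e-05 m, t = 192 nm = 1.92e-07 m
rho = 2 * 42 / (1.76e-05 * 1.92e-07)
rho = 2.486e+13 1/m^2


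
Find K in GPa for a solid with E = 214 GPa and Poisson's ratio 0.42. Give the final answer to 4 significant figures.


K = E / (3*(1-2*nu))
K = 214 / (3*(1-2*0.42))
K = 445.8 GPa


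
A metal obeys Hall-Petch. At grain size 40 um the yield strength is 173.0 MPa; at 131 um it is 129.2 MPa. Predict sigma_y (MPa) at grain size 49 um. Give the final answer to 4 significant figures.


sigma_y = sigma0 + k / sqrt(d)
1/sqrt(d1) = 1/sqrt(4e-05) = 158.114;  1/sqrt(d2) = 87.3704
k = (sigma1 - sigma2) / (1/sqrt(d1) - 1/sqrt(d2)) = (173.0 - 129.2) / (158.114 - 87.3704) = 0.619138 MPa*m^0.5
sigma0 = sigma1 - k/sqrt(d1) = 173.0 - 0.619138*158.114 = 75.1056 MPa
sigma_y(d3) = 75.1056 + 0.619138 / sqrt(4.9e-05) = 163.6 MPa


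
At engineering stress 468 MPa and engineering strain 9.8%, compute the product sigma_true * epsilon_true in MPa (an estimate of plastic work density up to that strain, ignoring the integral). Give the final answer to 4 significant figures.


sigma_true = sigma_eng * (1 + epsilon_eng)
sigma_true = 468 * (1 + 0.098) = 513.864 MPa
epsilon_true = ln(1 + epsilon_eng)
epsilon_true = ln(1 + 0.098) = 0.0934903
sigma_true * epsilon_true = 513.864 * 0.0934903 = 48.04 MPa


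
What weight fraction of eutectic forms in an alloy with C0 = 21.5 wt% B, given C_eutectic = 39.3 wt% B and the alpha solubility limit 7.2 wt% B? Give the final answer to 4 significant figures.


f_primary = (C_e - C0) / (C_e - C_alpha_max)
f_primary = (39.3 - 21.5) / (39.3 - 7.2)
f_primary = 0.554517
f_eutectic = 1 - 0.554517 = 0.4455


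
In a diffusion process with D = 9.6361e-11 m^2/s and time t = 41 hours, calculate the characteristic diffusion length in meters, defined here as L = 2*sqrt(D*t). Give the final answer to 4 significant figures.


t = 41 hr = 147600 s
Diffusion length = 2*sqrt(D*t)
= 2*sqrt(9.6361e-11 * 147600)
= 7.543e-03 m


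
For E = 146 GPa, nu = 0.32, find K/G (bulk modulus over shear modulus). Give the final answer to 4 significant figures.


G = E / (2*(1+nu))
G = 146 / (2*(1+0.32)) = 55.303 GPa
K = E / (3*(1-2*nu))
K = 146 / (3*(1-2*0.32)) = 135.185 GPa
K/G = 135.185 / 55.303 = 2.444


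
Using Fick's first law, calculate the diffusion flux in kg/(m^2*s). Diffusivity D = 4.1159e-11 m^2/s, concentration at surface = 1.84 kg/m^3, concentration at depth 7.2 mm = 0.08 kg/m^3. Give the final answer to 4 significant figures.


J = -D * (dC/dx) = D * (C1 - C2) / dx
J = 4.1159e-11 * (1.84 - 0.08) / 7.2e-03
J = 1.006e-08 kg/(m^2*s)


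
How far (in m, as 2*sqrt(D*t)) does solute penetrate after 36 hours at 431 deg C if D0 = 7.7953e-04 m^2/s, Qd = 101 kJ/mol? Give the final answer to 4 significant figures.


Step 1: D = D0 * exp(-Qd/(R*T))
T = 704.15 K
D = 7.7953e-04 * exp(-101e3 / (8.314 * 704.15)) = 2.50766e-11 m^2/s
Step 2: L = 2*sqrt(D*t)
t = 36 h = 129600 s
L = 2*sqrt(2.50766e-11 * 129600) = 3.606e-03 m


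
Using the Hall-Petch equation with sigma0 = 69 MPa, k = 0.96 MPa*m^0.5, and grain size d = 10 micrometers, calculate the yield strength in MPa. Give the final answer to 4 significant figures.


sigma_y = sigma0 + k / sqrt(d)
d = 10 um = 1e-05 m
sigma_y = 69 + 0.96 / sqrt(1e-05)
sigma_y = 372.6 MPa


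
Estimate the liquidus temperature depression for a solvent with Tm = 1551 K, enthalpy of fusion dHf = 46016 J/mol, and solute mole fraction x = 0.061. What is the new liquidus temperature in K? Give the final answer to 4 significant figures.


dT = R*Tm^2*x / dHf
dT = 8.314 * 1551^2 * 0.061 / 46016
dT = 26.5127 K
T_new = 1551 - 26.5127 = 1524 K


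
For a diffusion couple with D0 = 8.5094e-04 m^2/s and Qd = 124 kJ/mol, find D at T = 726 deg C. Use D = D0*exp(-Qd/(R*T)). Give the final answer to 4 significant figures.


D = D0 * exp(-Qd / (R*T))
T = 999.15 K
D = 8.5094e-04 * exp(-124e3 / (8.314 * 999.15))
D = 2.799e-10 m^2/s


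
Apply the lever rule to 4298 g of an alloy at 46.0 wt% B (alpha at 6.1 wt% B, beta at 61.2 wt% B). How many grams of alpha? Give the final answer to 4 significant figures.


f_alpha = (C_beta - C0) / (C_beta - C_alpha)
f_alpha = (61.2 - 46.0) / (61.2 - 6.1) = 0.275862
m_alpha = f_alpha * m_total = 0.275862 * 4298 = 1186 g


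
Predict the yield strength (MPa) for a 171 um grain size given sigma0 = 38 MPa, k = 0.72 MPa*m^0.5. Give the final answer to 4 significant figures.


sigma_y = sigma0 + k / sqrt(d)
d = 171 um = 1.71e-04 m
sigma_y = 38 + 0.72 / sqrt(1.71e-04)
sigma_y = 93.06 MPa


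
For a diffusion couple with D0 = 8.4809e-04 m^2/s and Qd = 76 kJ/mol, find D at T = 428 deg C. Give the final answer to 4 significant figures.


D = D0 * exp(-Qd / (R*T))
T = 701.15 K
D = 8.4809e-04 * exp(-76e3 / (8.314 * 701.15))
D = 1.847e-09 m^2/s


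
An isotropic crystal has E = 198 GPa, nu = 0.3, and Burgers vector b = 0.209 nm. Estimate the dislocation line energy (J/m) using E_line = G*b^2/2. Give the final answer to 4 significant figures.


Step 1: G = E / (2*(1+nu))
G = 198 / (2*(1+0.3)) = 76.1538 GPa = 7.61538e+10 Pa
Step 2: E_line = G*b^2/2
b = 0.209 nm = 2.09e-10 m
E_line = 0.5 * 7.61538e+10 * (2.09e-10)^2 = 1.663e-09 J/m


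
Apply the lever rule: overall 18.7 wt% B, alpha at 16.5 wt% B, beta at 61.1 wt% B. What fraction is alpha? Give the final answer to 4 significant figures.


f_alpha = (C_beta - C0) / (C_beta - C_alpha)
f_alpha = (61.1 - 18.7) / (61.1 - 16.5)
f_alpha = 0.9507


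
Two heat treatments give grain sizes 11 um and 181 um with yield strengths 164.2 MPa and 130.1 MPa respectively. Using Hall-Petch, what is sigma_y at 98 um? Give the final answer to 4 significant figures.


sigma_y = sigma0 + k / sqrt(d)
1/sqrt(d1) = 1/sqrt(1.1e-05) = 301.511;  1/sqrt(d2) = 74.3294
k = (sigma1 - sigma2) / (1/sqrt(d1) - 1/sqrt(d2)) = (164.2 - 130.1) / (301.511 - 74.3294) = 0.1501 MPa*m^0.5
sigma0 = sigma1 - k/sqrt(d1) = 164.2 - 0.1501*301.511 = 118.943 MPa
sigma_y(d3) = 118.943 + 0.1501 / sqrt(9.8e-05) = 134.1 MPa


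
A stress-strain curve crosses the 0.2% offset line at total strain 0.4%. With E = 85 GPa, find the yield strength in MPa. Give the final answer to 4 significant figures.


Offset strain = 0.002
Elastic strain at yield = total_strain - offset = 4e-03 - 0.002 = 2e-03
sigma_y = E * elastic_strain = 85000 * 2e-03
sigma_y = 170 MPa


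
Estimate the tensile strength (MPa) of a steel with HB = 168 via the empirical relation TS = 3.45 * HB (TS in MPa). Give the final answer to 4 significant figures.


TS (MPa) = 3.45 * HB
TS = 3.45 * 168
TS = 579.6 MPa


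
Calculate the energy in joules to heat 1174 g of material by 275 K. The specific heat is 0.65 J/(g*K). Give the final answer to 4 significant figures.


Q = m * cp * dT
Q = 1174 * 0.65 * 275
Q = 209900 J


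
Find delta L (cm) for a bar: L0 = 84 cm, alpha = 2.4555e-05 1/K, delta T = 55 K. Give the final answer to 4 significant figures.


dL = L0 * alpha * dT
dL = 84 * 2.4555e-05 * 55
dL = 0.1134 cm


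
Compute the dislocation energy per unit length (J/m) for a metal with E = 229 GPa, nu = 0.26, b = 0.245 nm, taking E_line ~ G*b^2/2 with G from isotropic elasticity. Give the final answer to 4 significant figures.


Step 1: G = E / (2*(1+nu))
G = 229 / (2*(1+0.26)) = 90.873 GPa = 9.0873e+10 Pa
Step 2: E_line = G*b^2/2
b = 0.245 nm = 2.45e-10 m
E_line = 0.5 * 9.0873e+10 * (2.45e-10)^2 = 2.727e-09 J/m


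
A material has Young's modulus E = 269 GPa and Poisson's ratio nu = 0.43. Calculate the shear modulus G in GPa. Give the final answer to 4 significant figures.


G = E / (2*(1+nu))
G = 269 / (2*(1+0.43))
G = 94.06 GPa


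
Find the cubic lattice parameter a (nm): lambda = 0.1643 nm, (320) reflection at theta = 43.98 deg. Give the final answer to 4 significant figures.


d = lambda / (2*sin(theta))
d = 0.1643 / (2*sin(43.98 deg))
d = 0.118302 nm
a = d * sqrt(h^2+k^2+l^2) = 0.118302 * sqrt(13)
a = 0.4265 nm


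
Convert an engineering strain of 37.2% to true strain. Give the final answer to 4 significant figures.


epsilon_true = ln(1 + epsilon_eng)
epsilon_true = ln(1 + 0.372)
epsilon_true = 0.3163


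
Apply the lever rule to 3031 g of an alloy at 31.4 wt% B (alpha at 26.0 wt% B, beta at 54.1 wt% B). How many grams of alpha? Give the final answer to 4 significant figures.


f_alpha = (C_beta - C0) / (C_beta - C_alpha)
f_alpha = (54.1 - 31.4) / (54.1 - 26.0) = 0.807829
m_alpha = f_alpha * m_total = 0.807829 * 3031 = 2449 g


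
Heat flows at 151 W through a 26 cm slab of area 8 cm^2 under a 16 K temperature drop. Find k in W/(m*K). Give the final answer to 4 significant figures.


k = Q*L / (A*dT)
L = 0.26 m, A = 8e-04 m^2
k = 151 * 0.26 / (8e-04 * 16)
k = 3067 W/(m*K)


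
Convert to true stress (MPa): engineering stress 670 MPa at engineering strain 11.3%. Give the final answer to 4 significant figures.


sigma_true = sigma_eng * (1 + epsilon_eng)
sigma_true = 670 * (1 + 0.113)
sigma_true = 745.7 MPa


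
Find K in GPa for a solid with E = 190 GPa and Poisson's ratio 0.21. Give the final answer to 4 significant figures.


K = E / (3*(1-2*nu))
K = 190 / (3*(1-2*0.21))
K = 109.2 GPa


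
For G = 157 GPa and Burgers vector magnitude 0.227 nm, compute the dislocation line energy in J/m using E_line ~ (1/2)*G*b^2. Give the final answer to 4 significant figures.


E = G*b^2/2
b = 0.227 nm = 2.27e-10 m
G = 157 GPa = 1.57e+11 Pa
E = 0.5 * 1.57e+11 * (2.27e-10)^2
E = 4.045e-09 J/m


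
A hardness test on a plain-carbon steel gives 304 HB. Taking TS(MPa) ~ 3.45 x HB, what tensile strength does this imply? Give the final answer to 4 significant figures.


TS (MPa) = 3.45 * HB
TS = 3.45 * 304
TS = 1049 MPa


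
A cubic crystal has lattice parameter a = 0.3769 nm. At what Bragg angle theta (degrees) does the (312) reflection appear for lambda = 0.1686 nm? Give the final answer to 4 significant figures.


d = a / sqrt(h^2+k^2+l^2)
d = 0.3769 / sqrt(14) = 0.100731 nm
lambda = 2*d*sin(theta)  =>  sin(theta) = lambda / (2*d)
sin(theta) = 0.1686 / (2 * 0.100731) = 0.836884
theta = 56.81 deg


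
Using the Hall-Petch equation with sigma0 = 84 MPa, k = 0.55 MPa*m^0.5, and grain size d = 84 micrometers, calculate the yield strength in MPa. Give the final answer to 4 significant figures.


sigma_y = sigma0 + k / sqrt(d)
d = 84 um = 8.4e-05 m
sigma_y = 84 + 0.55 / sqrt(8.4e-05)
sigma_y = 144 MPa


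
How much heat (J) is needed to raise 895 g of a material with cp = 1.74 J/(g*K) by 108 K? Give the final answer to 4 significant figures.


Q = m * cp * dT
Q = 895 * 1.74 * 108
Q = 168200 J


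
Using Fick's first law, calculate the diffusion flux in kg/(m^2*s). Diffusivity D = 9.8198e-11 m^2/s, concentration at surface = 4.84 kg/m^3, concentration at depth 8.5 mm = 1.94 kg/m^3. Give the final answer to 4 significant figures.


J = -D * (dC/dx) = D * (C1 - C2) / dx
J = 9.8198e-11 * (4.84 - 1.94) / 8.5e-03
J = 3.35e-08 kg/(m^2*s)


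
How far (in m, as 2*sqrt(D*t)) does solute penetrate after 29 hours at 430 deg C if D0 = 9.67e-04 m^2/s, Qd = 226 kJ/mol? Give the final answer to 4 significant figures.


Step 1: D = D0 * exp(-Qd/(R*T))
T = 703.15 K
D = 9.67e-04 * exp(-226e3 / (8.314 * 703.15)) = 1.57052e-20 m^2/s
Step 2: L = 2*sqrt(D*t)
t = 29 h = 104400 s
L = 2*sqrt(1.57052e-20 * 104400) = 8.098e-08 m


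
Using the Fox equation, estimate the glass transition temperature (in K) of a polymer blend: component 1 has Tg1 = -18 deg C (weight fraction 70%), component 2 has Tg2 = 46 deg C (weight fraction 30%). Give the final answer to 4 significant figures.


1/Tg = w1/Tg1 + w2/Tg2 (in Kelvin)
Tg1 = 255.15 K, Tg2 = 319.15 K
1/Tg = 0.7/255.15 + 0.3/319.15
Tg = 271.5 K


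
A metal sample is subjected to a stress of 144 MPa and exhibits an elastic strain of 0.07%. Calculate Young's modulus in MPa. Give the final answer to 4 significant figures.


E = sigma / epsilon
epsilon = 0.07% = 7e-04
E = 144 / 7e-04
E = 205700 MPa


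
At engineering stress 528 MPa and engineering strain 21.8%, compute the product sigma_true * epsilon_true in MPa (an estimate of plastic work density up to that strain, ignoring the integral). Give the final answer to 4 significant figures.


sigma_true = sigma_eng * (1 + epsilon_eng)
sigma_true = 528 * (1 + 0.218) = 643.104 MPa
epsilon_true = ln(1 + epsilon_eng)
epsilon_true = ln(1 + 0.218) = 0.19721
sigma_true * epsilon_true = 643.104 * 0.19721 = 126.8 MPa


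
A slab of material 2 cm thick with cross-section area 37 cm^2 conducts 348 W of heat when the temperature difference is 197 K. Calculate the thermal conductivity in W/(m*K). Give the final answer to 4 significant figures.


k = Q*L / (A*dT)
L = 0.02 m, A = 3.7e-03 m^2
k = 348 * 0.02 / (3.7e-03 * 197)
k = 9.549 W/(m*K)


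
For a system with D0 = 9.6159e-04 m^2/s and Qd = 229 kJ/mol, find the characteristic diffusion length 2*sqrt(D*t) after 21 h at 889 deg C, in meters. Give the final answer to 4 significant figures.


Step 1: D = D0 * exp(-Qd/(R*T))
T = 1162.15 K
D = 9.6159e-04 * exp(-229e3 / (8.314 * 1162.15)) = 4.89617e-14 m^2/s
Step 2: L = 2*sqrt(D*t)
t = 21 h = 75600 s
L = 2*sqrt(4.89617e-14 * 75600) = 1.217e-04 m


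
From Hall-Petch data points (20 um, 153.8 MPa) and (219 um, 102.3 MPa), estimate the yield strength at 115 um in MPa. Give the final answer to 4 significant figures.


sigma_y = sigma0 + k / sqrt(d)
1/sqrt(d1) = 1/sqrt(2e-05) = 223.607;  1/sqrt(d2) = 67.5737
k = (sigma1 - sigma2) / (1/sqrt(d1) - 1/sqrt(d2)) = (153.8 - 102.3) / (223.607 - 67.5737) = 0.330058 MPa*m^0.5
sigma0 = sigma1 - k/sqrt(d1) = 153.8 - 0.330058*223.607 = 79.9967 MPa
sigma_y(d3) = 79.9967 + 0.330058 / sqrt(1.15e-04) = 110.8 MPa


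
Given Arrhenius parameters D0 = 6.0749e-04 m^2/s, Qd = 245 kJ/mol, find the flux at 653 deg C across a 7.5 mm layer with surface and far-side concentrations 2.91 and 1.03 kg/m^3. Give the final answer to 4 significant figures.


Step 1: D = D0 * exp(-Qd/(R*T))
T = 653 + 273.15 = 926.15 K
D = 6.0749e-04 * exp(-245e3 / (8.314 * 926.15)) = 9.2278e-18 m^2/s
Step 2: J = D * (C1 - C2) / dx
J = 9.2278e-18 * (2.91 - 1.03) / 7.5e-03
J = 2.313e-15 kg/(m^2*s)


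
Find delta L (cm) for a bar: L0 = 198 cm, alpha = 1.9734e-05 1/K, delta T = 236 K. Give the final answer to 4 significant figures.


dL = L0 * alpha * dT
dL = 198 * 1.9734e-05 * 236
dL = 0.9221 cm


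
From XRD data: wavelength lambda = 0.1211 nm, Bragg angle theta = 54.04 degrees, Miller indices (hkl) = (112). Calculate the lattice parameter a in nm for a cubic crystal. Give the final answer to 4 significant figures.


d = lambda / (2*sin(theta))
d = 0.1211 / (2*sin(54.04 deg))
d = 0.074806 nm
a = d * sqrt(h^2+k^2+l^2) = 0.074806 * sqrt(6)
a = 0.1832 nm


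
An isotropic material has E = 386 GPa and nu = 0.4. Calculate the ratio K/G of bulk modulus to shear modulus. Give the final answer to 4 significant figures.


G = E / (2*(1+nu))
G = 386 / (2*(1+0.4)) = 137.857 GPa
K = E / (3*(1-2*nu))
K = 386 / (3*(1-2*0.4)) = 643.333 GPa
K/G = 643.333 / 137.857 = 4.667


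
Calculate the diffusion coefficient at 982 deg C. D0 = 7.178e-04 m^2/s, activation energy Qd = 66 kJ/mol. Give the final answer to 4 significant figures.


D = D0 * exp(-Qd / (R*T))
T = 1255.15 K
D = 7.178e-04 * exp(-66e3 / (8.314 * 1255.15))
D = 1.286e-06 m^2/s


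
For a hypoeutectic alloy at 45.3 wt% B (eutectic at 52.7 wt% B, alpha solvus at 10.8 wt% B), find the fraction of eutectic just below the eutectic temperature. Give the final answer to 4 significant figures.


f_primary = (C_e - C0) / (C_e - C_alpha_max)
f_primary = (52.7 - 45.3) / (52.7 - 10.8)
f_primary = 0.176611
f_eutectic = 1 - 0.176611 = 0.8234


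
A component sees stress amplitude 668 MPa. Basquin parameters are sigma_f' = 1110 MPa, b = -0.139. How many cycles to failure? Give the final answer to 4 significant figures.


sigma_a = sigma_f' * (2*Nf)^b
2*Nf = (sigma_a / sigma_f')^(1/b)
2*Nf = (668 / 1110)^(1/-0.139)
2*Nf = 38.607
Nf = 19.3 cycles


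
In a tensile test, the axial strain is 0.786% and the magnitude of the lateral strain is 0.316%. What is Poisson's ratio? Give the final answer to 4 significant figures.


nu = -epsilon_lat / epsilon_axial
Lateral strain is contraction (negative), so using magnitudes:
nu = 0.316 / 0.786
nu = 0.402


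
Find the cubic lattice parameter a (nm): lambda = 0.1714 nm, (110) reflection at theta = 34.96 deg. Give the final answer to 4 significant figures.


d = lambda / (2*sin(theta))
d = 0.1714 / (2*sin(34.96 deg))
d = 0.149563 nm
a = d * sqrt(h^2+k^2+l^2) = 0.149563 * sqrt(2)
a = 0.2115 nm


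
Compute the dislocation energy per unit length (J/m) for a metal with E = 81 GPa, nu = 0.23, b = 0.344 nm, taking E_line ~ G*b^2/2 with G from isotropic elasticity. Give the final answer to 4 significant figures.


Step 1: G = E / (2*(1+nu))
G = 81 / (2*(1+0.23)) = 32.9268 GPa = 3.29268e+10 Pa
Step 2: E_line = G*b^2/2
b = 0.344 nm = 3.44e-10 m
E_line = 0.5 * 3.29268e+10 * (3.44e-10)^2 = 1.948e-09 J/m


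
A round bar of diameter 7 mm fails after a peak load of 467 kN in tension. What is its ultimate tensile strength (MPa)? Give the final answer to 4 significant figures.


A0 = pi*(d/2)^2 = pi*(7/2)^2 = 38.4845 mm^2
UTS = F_max / A0 = 467*1000 / 38.4845
UTS = 12130 MPa


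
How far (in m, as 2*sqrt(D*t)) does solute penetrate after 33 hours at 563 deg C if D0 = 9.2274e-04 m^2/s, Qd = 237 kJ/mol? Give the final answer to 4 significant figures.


Step 1: D = D0 * exp(-Qd/(R*T))
T = 836.15 K
D = 9.2274e-04 * exp(-237e3 / (8.314 * 836.15)) = 1.4423e-18 m^2/s
Step 2: L = 2*sqrt(D*t)
t = 33 h = 118800 s
L = 2*sqrt(1.4423e-18 * 118800) = 8.279e-07 m


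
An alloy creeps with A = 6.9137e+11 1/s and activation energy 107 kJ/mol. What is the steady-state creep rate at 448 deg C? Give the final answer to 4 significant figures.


rate = A * exp(-Q / (R*T))
T = 448 + 273.15 = 721.15 K
rate = 6.9137e+11 * exp(-107e3 / (8.314 * 721.15))
rate = 12280 1/s


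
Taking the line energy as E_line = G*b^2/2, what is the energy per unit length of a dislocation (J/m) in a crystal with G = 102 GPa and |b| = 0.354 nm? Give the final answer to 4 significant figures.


E = G*b^2/2
b = 0.354 nm = 3.54e-10 m
G = 102 GPa = 1.02e+11 Pa
E = 0.5 * 1.02e+11 * (3.54e-10)^2
E = 6.391e-09 J/m


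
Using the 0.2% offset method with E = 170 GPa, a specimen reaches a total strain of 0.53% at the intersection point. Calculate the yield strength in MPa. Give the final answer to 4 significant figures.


Offset strain = 0.002
Elastic strain at yield = total_strain - offset = 5.3e-03 - 0.002 = 3.3e-03
sigma_y = E * elastic_strain = 170000 * 3.3e-03
sigma_y = 561 MPa


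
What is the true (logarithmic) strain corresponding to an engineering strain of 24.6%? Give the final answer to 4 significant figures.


epsilon_true = ln(1 + epsilon_eng)
epsilon_true = ln(1 + 0.246)
epsilon_true = 0.2199


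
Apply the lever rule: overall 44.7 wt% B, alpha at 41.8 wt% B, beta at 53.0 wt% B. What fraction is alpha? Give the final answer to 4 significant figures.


f_alpha = (C_beta - C0) / (C_beta - C_alpha)
f_alpha = (53.0 - 44.7) / (53.0 - 41.8)
f_alpha = 0.7411


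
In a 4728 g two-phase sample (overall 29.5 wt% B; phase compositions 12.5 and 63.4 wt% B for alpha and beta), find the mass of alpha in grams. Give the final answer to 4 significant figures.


f_alpha = (C_beta - C0) / (C_beta - C_alpha)
f_alpha = (63.4 - 29.5) / (63.4 - 12.5) = 0.666012
m_alpha = f_alpha * m_total = 0.666012 * 4728 = 3149 g


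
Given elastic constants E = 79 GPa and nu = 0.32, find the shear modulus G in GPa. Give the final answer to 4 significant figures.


G = E / (2*(1+nu))
G = 79 / (2*(1+0.32))
G = 29.92 GPa


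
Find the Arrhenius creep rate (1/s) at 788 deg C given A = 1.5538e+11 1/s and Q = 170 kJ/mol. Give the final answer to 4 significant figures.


rate = A * exp(-Q / (R*T))
T = 788 + 273.15 = 1061.15 K
rate = 1.5538e+11 * exp(-170e3 / (8.314 * 1061.15))
rate = 665.1 1/s


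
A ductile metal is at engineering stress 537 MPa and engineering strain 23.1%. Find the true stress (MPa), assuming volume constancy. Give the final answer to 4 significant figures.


sigma_true = sigma_eng * (1 + epsilon_eng)
sigma_true = 537 * (1 + 0.231)
sigma_true = 661 MPa


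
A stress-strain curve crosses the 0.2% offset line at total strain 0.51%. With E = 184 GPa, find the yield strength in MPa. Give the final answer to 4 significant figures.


Offset strain = 0.002
Elastic strain at yield = total_strain - offset = 5.1e-03 - 0.002 = 3.1e-03
sigma_y = E * elastic_strain = 184000 * 3.1e-03
sigma_y = 570.4 MPa


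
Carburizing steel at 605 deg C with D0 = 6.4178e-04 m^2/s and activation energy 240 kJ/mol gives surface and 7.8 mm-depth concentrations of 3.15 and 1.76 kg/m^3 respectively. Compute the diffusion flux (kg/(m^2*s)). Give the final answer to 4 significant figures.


Step 1: D = D0 * exp(-Qd/(R*T))
T = 605 + 273.15 = 878.15 K
D = 6.4178e-04 * exp(-240e3 / (8.314 * 878.15)) = 3.39663e-18 m^2/s
Step 2: J = D * (C1 - C2) / dx
J = 3.39663e-18 * (3.15 - 1.76) / 7.8e-03
J = 6.053e-16 kg/(m^2*s)


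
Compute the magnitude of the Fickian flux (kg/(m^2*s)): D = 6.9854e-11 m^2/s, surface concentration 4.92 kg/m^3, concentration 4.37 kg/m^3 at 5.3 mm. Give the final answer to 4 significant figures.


J = -D * (dC/dx) = D * (C1 - C2) / dx
J = 6.9854e-11 * (4.92 - 4.37) / 5.3e-03
J = 7.249e-09 kg/(m^2*s)


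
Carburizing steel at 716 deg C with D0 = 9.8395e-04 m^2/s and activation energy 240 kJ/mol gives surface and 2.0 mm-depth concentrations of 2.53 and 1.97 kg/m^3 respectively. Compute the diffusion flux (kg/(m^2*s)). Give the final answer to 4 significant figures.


Step 1: D = D0 * exp(-Qd/(R*T))
T = 716 + 273.15 = 989.15 K
D = 9.8395e-04 * exp(-240e3 / (8.314 * 989.15)) = 2.08301e-16 m^2/s
Step 2: J = D * (C1 - C2) / dx
J = 2.08301e-16 * (2.53 - 1.97) / 2e-03
J = 5.832e-14 kg/(m^2*s)


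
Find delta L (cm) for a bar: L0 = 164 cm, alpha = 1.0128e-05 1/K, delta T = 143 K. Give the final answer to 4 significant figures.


dL = L0 * alpha * dT
dL = 164 * 1.0128e-05 * 143
dL = 0.2375 cm


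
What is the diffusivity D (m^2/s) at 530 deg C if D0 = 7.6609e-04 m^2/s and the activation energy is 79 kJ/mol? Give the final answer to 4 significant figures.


D = D0 * exp(-Qd / (R*T))
T = 803.15 K
D = 7.6609e-04 * exp(-79e3 / (8.314 * 803.15))
D = 5.574e-09 m^2/s


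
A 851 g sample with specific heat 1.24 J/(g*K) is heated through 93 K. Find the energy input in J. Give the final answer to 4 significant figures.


Q = m * cp * dT
Q = 851 * 1.24 * 93
Q = 98140 J


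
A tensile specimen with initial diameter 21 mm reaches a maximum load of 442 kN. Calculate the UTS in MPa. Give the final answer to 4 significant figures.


A0 = pi*(d/2)^2 = pi*(21/2)^2 = 346.361 mm^2
UTS = F_max / A0 = 442*1000 / 346.361
UTS = 1276 MPa


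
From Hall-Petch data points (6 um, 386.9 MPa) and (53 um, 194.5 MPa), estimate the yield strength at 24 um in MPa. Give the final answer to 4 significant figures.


sigma_y = sigma0 + k / sqrt(d)
1/sqrt(d1) = 1/sqrt(6e-06) = 408.248;  1/sqrt(d2) = 137.361
k = (sigma1 - sigma2) / (1/sqrt(d1) - 1/sqrt(d2)) = (386.9 - 194.5) / (408.248 - 137.361) = 0.710257 MPa*m^0.5
sigma0 = sigma1 - k/sqrt(d1) = 386.9 - 0.710257*408.248 = 96.9386 MPa
sigma_y(d3) = 96.9386 + 0.710257 / sqrt(2.4e-05) = 241.9 MPa


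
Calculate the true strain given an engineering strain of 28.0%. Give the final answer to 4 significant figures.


epsilon_true = ln(1 + epsilon_eng)
epsilon_true = ln(1 + 0.28)
epsilon_true = 0.2469


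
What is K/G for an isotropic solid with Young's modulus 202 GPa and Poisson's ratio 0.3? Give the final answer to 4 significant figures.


G = E / (2*(1+nu))
G = 202 / (2*(1+0.3)) = 77.6923 GPa
K = E / (3*(1-2*nu))
K = 202 / (3*(1-2*0.3)) = 168.333 GPa
K/G = 168.333 / 77.6923 = 2.167


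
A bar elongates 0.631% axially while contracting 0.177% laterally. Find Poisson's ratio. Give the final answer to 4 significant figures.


nu = -epsilon_lat / epsilon_axial
Lateral strain is contraction (negative), so using magnitudes:
nu = 0.177 / 0.631
nu = 0.2805


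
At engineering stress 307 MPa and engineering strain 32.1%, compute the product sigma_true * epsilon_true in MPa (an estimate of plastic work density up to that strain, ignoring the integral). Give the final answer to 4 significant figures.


sigma_true = sigma_eng * (1 + epsilon_eng)
sigma_true = 307 * (1 + 0.321) = 405.547 MPa
epsilon_true = ln(1 + epsilon_eng)
epsilon_true = ln(1 + 0.321) = 0.278389
sigma_true * epsilon_true = 405.547 * 0.278389 = 112.9 MPa


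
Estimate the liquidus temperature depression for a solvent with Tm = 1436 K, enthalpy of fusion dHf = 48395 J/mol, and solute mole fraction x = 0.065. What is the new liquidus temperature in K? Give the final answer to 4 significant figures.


dT = R*Tm^2*x / dHf
dT = 8.314 * 1436^2 * 0.065 / 48395
dT = 23.0267 K
T_new = 1436 - 23.0267 = 1413 K


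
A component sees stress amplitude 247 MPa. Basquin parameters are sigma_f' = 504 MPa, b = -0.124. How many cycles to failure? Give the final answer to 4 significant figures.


sigma_a = sigma_f' * (2*Nf)^b
2*Nf = (sigma_a / sigma_f')^(1/b)
2*Nf = (247 / 504)^(1/-0.124)
2*Nf = 314.667
Nf = 157.3 cycles


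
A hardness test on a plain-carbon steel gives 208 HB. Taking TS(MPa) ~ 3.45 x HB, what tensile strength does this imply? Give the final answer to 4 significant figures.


TS (MPa) = 3.45 * HB
TS = 3.45 * 208
TS = 717.6 MPa


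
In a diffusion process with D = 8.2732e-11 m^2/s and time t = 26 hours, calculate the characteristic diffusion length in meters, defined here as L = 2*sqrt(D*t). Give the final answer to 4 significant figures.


t = 26 hr = 93600 s
Diffusion length = 2*sqrt(D*t)
= 2*sqrt(8.2732e-11 * 93600)
= 5.566e-03 m


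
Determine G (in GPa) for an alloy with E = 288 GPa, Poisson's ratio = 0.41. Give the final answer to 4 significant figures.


G = E / (2*(1+nu))
G = 288 / (2*(1+0.41))
G = 102.1 GPa


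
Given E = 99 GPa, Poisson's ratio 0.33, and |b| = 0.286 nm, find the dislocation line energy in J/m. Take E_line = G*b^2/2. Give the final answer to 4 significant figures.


Step 1: G = E / (2*(1+nu))
G = 99 / (2*(1+0.33)) = 37.218 GPa = 3.7218e+10 Pa
Step 2: E_line = G*b^2/2
b = 0.286 nm = 2.86e-10 m
E_line = 0.5 * 3.7218e+10 * (2.86e-10)^2 = 1.522e-09 J/m


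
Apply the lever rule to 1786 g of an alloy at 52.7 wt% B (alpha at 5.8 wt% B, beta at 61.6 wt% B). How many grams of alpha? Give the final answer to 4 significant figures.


f_alpha = (C_beta - C0) / (C_beta - C_alpha)
f_alpha = (61.6 - 52.7) / (61.6 - 5.8) = 0.159498
m_alpha = f_alpha * m_total = 0.159498 * 1786 = 284.9 g


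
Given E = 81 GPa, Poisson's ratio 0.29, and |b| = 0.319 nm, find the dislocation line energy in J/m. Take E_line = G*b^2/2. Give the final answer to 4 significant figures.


Step 1: G = E / (2*(1+nu))
G = 81 / (2*(1+0.29)) = 31.3953 GPa = 3.13953e+10 Pa
Step 2: E_line = G*b^2/2
b = 0.319 nm = 3.19e-10 m
E_line = 0.5 * 3.13953e+10 * (3.19e-10)^2 = 1.597e-09 J/m


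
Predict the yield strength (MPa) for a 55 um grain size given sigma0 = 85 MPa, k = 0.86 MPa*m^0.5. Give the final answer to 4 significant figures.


sigma_y = sigma0 + k / sqrt(d)
d = 55 um = 5.5e-05 m
sigma_y = 85 + 0.86 / sqrt(5.5e-05)
sigma_y = 201 MPa


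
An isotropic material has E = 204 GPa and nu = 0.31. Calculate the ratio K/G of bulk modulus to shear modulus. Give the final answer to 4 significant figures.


G = E / (2*(1+nu))
G = 204 / (2*(1+0.31)) = 77.8626 GPa
K = E / (3*(1-2*nu))
K = 204 / (3*(1-2*0.31)) = 178.947 GPa
K/G = 178.947 / 77.8626 = 2.298


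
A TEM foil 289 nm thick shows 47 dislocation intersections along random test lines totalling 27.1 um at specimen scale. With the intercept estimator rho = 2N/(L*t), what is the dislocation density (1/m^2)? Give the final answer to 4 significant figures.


rho = 2N / (L * t)
L = 27.1 um = 2.71e-05 m, t = 289 nm = 2.89e-07 m
rho = 2 * 47 / (2.71e-05 * 2.89e-07)
rho = 1.2e+13 1/m^2


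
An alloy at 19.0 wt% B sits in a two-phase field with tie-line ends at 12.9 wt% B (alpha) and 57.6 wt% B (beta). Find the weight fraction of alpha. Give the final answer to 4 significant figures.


f_alpha = (C_beta - C0) / (C_beta - C_alpha)
f_alpha = (57.6 - 19.0) / (57.6 - 12.9)
f_alpha = 0.8635


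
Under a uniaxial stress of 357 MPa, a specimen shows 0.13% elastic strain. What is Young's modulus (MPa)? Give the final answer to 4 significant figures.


E = sigma / epsilon
epsilon = 0.13% = 1.3e-03
E = 357 / 1.3e-03
E = 274600 MPa


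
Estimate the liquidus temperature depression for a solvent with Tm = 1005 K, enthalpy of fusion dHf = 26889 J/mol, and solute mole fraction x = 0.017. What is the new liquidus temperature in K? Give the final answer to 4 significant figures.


dT = R*Tm^2*x / dHf
dT = 8.314 * 1005^2 * 0.017 / 26889
dT = 5.30905 K
T_new = 1005 - 5.30905 = 999.7 K


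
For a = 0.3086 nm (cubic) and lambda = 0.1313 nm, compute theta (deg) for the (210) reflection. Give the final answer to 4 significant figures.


d = a / sqrt(h^2+k^2+l^2)
d = 0.3086 / sqrt(5) = 0.13801 nm
lambda = 2*d*sin(theta)  =>  sin(theta) = lambda / (2*d)
sin(theta) = 0.1313 / (2 * 0.13801) = 0.47569
theta = 28.4 deg


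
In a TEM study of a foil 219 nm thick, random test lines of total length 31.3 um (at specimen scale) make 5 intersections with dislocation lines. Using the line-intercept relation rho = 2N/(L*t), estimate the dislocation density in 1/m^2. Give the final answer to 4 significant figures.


rho = 2N / (L * t)
L = 31.3 um = 3.13e-05 m, t = 219 nm = 2.19e-07 m
rho = 2 * 5 / (3.13e-05 * 2.19e-07)
rho = 1.459e+12 1/m^2


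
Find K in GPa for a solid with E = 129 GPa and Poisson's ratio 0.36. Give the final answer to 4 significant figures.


K = E / (3*(1-2*nu))
K = 129 / (3*(1-2*0.36))
K = 153.6 GPa


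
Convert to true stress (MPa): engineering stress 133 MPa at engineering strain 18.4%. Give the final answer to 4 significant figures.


sigma_true = sigma_eng * (1 + epsilon_eng)
sigma_true = 133 * (1 + 0.184)
sigma_true = 157.5 MPa


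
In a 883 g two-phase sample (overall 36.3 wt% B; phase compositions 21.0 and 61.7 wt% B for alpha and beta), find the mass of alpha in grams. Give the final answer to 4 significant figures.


f_alpha = (C_beta - C0) / (C_beta - C_alpha)
f_alpha = (61.7 - 36.3) / (61.7 - 21.0) = 0.624079
m_alpha = f_alpha * m_total = 0.624079 * 883 = 551.1 g


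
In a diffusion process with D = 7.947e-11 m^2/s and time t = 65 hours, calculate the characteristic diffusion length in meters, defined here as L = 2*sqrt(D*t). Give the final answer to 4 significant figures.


t = 65 hr = 234000 s
Diffusion length = 2*sqrt(D*t)
= 2*sqrt(7.947e-11 * 234000)
= 8.625e-03 m
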